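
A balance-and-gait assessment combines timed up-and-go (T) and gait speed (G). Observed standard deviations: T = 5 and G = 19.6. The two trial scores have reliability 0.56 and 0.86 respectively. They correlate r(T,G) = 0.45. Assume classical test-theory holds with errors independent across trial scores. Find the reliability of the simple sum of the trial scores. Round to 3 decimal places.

0.870

Var(T+G) = 5² + 19.6² + 2·[5·19.6·0.45] = 409.16 + 88.2 = 497.36.
With uncorrelated errors the cross-covariances are all true-score covariance, so they carry over unchanged; only the diagonal terms shrink to ρᵢσᵢ².
True-score variance = [5²·0.56 + 19.6²·0.86] + 88.2 = 344.378 + 88.2 = 432.578.
Reliability = 432.578 / 497.36 = 0.870.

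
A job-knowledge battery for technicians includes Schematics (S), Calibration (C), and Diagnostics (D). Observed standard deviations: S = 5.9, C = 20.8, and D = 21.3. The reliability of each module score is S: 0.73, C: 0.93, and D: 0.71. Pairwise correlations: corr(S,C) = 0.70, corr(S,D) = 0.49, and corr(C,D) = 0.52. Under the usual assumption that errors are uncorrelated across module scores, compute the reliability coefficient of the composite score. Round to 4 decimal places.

0.8979

Var(S+C+D) = 5.9² + 20.8² + 21.3² + 2·[5.9·20.8·0.70 + 5.9·21.3·0.49 + 20.8·21.3·0.52] = 921.14 + 755.726 = 1676.87.
Under uncorrelated errors the observed covariances equal the true-score covariances, so only the own-variance terms attenuate.
True-score variance = [5.9²·0.73 + 20.8²·0.93 + 21.3²·0.71] + 755.726 = 749.886 + 755.726 = 1505.61.
Reliability = 1505.61 / 1676.87 = 0.8979.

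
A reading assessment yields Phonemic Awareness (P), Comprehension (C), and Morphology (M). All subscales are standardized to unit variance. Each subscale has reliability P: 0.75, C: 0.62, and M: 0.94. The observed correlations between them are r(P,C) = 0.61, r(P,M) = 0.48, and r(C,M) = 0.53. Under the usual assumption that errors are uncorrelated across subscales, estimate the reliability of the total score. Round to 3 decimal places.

0.889

Var(P+C+M) = 3 + 2·[0.61 + 0.48 + 0.53] = 3 + 3.24 = 6.24.
Because errors are independent across components, Cov(Tᵢ,Tⱼ) = Cov(Xᵢ,Xⱼ); the off-diagonal part of the true-score variance is the same as above.
True-score variance = [0.75 + 0.62 + 0.94] + 3.24 = 2.31 + 3.24 = 5.55.
Reliability = 5.55 / 6.24 = 0.889.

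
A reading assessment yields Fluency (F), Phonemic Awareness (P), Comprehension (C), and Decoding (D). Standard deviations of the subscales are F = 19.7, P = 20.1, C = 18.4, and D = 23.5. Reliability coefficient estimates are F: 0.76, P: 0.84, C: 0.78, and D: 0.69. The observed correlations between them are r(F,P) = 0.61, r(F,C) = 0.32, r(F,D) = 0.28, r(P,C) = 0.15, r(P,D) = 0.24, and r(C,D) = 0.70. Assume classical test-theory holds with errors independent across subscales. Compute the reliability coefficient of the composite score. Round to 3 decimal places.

Var(F+P+C+D) = 19.7² + 20.1² + 18.4² + 23.5² + 2·[19.7·20.1·0.61 + 19.7·18.4·0.32 + 19.7·23.5·0.28 + 20.1·18.4·0.15 + 20.1·23.5·0.24 + 18.4·23.5·0.70] = 1682.91 + 1917.36 = 3600.27.
Because errors are independent across components, Cov(Tᵢ,Tⱼ) = Cov(Xᵢ,Xⱼ); the off-diagonal part of the true-score variance is the same as above.
True-score variance = [19.7²·0.76 + 20.1²·0.84 + 18.4²·0.78 + 23.5²·0.69] + 1917.36 = 1279.45 + 1917.36 = 3196.81.
Reliability = 3196.81 / 3600.27 = 0.888.

0.888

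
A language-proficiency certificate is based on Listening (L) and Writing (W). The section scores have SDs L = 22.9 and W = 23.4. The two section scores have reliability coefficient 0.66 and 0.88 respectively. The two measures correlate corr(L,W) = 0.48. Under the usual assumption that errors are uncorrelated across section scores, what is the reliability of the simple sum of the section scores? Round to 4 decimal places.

Var(L+W) = 22.9² + 23.4² + 2·[22.9·23.4·0.48] = 1071.97 + 514.426 = 1586.4.
Because errors are independent across components, Cov(Tᵢ,Tⱼ) = Cov(Xᵢ,Xⱼ); the off-diagonal part of the true-score variance is the same as above.
True-score variance = [22.9²·0.66 + 23.4²·0.88] + 514.426 = 827.963 + 514.426 = 1342.39.
Reliability = 1342.39 / 1586.4 = 0.8462.

0.8462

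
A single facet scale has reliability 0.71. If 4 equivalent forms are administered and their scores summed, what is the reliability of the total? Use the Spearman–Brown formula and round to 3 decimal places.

0.907

ρ_k = kρ / (1 + (k−1)ρ) = 4·0.71 / (1 + 3·0.71) = 2.840 / 3.130 = 0.907.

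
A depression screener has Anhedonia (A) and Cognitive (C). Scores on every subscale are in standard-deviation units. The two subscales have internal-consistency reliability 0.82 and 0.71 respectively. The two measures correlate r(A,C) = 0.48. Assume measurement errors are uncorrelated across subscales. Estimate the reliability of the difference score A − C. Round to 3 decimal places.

Var(A−C) = 1 + 1 − 2·0.48 = 2 − 0.96 = 1.04.
Because errors are independent across components, Cov(Tᵢ,Tⱼ) = Cov(Xᵢ,Xⱼ); the off-diagonal part of the true-score variance is the same as above.
True-score variance = [0.82 + 0.71] − 0.96 = 1.53 − 0.96 = 0.57.
Reliability = 0.57 / 1.04 = 0.548.

0.548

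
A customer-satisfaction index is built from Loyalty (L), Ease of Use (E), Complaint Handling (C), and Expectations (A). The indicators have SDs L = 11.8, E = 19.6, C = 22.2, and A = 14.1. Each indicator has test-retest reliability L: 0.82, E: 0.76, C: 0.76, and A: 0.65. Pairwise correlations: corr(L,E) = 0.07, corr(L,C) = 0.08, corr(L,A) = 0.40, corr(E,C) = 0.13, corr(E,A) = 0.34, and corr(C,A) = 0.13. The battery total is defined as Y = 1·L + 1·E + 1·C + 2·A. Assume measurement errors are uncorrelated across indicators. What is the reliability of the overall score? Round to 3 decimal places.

Var(Y) = 11.8² + 19.6² + 22.2² + 2²·14.1² + 2·[11.8·19.6·0.07 + 11.8·22.2·0.08 + 2·11.8·14.1·0.40 + 19.6·22.2·0.13 + 2·19.6·14.1·0.34 + 2·22.2·14.1·0.13] = 1811.48 + 992.252 = 2803.73.
With uncorrelated errors the cross-covariances are all true-score covariance, so they carry over unchanged; only the diagonal terms shrink to ρᵢσᵢ².
True-score variance = [11.8²·0.82 + 19.6²·0.76 + 22.2²·0.76 + 2²·14.1²·0.65] + 992.252 = 1297.6 + 992.252 = 2289.85.
Reliability = 2289.85 / 2803.73 = 0.817.

0.817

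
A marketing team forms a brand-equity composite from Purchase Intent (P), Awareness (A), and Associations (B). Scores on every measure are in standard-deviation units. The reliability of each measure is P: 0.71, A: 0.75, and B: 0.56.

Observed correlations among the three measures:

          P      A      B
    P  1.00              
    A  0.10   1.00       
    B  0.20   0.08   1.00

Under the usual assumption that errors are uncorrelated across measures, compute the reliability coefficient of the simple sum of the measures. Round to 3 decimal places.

0.739

Var(P+A+B) = 3 + 2·[0.10 + 0.20 + 0.08] = 3 + 0.76 = 3.76.
Because errors are independent across components, Cov(Tᵢ,Tⱼ) = Cov(Xᵢ,Xⱼ); the off-diagonal part of the true-score variance is the same as above.
True-score variance = [0.71 + 0.75 + 0.56] + 0.76 = 2.02 + 0.76 = 2.78.
Reliability = 2.78 / 3.76 = 0.739.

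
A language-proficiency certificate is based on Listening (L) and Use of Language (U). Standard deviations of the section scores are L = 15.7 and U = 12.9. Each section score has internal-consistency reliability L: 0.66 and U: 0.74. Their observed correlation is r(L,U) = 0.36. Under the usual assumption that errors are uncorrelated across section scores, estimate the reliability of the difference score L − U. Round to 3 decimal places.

Var(L−U) = 15.7² + 12.9² − 2·15.7·12.9·0.36 = 412.9 − 145.822 = 267.078.
With uncorrelated errors the cross-covariances are all true-score covariance, so they carry over unchanged; only the diagonal terms shrink to ρᵢσᵢ².
True-score variance = [15.7²·0.66 + 12.9²·0.74] − 145.822 = 285.827 − 145.822 = 140.005.
Reliability = 140.005 / 267.078 = 0.524.

0.524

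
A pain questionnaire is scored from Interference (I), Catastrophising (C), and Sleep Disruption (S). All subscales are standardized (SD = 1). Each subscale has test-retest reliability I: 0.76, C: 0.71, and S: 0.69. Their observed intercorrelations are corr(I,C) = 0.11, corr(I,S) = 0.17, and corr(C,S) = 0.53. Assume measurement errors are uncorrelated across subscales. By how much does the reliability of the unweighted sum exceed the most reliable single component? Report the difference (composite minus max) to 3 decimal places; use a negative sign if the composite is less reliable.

Var(sum) = 3 + 1.62 = 4.62; true-score variance = 2.16 + 1.62 = 3.78; composite reliability = 0.8182.
Max component reliability = 0.7600.
Difference = 0.8182 − 0.7600 = 0.058.

0.058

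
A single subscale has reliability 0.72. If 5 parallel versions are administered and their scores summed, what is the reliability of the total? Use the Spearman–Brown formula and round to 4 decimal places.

0.9278

ρ_k = kρ / (1 + (k−1)ρ) = 5·0.72 / (1 + 4·0.72) = 3.600 / 3.880 = 0.9278.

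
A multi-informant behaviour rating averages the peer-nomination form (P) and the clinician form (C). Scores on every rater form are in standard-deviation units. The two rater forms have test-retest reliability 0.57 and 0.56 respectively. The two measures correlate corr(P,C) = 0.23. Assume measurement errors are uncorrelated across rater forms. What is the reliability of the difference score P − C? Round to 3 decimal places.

Var(P−C) = 1 + 1 − 2·0.23 = 2 − 0.46 = 1.54.
Because errors are independent across components, Cov(Tᵢ,Tⱼ) = Cov(Xᵢ,Xⱼ); the off-diagonal part of the true-score variance is the same as above.
True-score variance = [0.57 + 0.56] − 0.46 = 1.13 − 0.46 = 0.67.
Reliability = 0.67 / 1.54 = 0.435.

0.435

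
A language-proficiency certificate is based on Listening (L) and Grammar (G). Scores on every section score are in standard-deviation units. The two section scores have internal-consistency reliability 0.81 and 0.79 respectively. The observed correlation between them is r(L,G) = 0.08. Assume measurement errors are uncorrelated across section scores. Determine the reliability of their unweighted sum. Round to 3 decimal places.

Var(L+G) = 2 + 2·[0.08] = 2 + 0.16 = 2.16.
With uncorrelated errors the cross-covariances are all true-score covariance, so they carry over unchanged; only the diagonal terms shrink to ρᵢσᵢ².
True-score variance = [0.81 + 0.79] + 0.16 = 1.6 + 0.16 = 1.76.
Reliability = 1.76 / 2.16 = 0.815.

0.815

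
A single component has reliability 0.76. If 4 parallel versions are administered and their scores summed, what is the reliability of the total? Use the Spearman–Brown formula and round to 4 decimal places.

ρ_k = kρ / (1 + (k−1)ρ) = 4·0.76 / (1 + 3·0.76) = 3.040 / 3.280 = 0.9268.

0.9268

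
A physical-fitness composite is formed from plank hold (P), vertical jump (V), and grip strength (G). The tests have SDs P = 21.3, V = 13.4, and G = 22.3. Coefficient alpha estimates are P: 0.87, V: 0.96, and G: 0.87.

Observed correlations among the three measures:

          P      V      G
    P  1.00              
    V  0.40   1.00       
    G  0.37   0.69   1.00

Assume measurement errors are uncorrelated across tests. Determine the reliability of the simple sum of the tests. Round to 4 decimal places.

Var(P+V+G) = 21.3² + 13.4² + 22.3² + 2·[21.3·13.4·0.40 + 21.3·22.3·0.37 + 13.4·22.3·0.69] = 1130.54 + 992.2 = 2122.74.
With uncorrelated errors the cross-covariances are all true-score covariance, so they carry over unchanged; only the diagonal terms shrink to ρᵢσᵢ².
True-score variance = [21.3²·0.87 + 13.4²·0.96 + 22.3²·0.87] + 992.2 = 999.73 + 992.2 = 1991.93.
Reliability = 1991.93 / 2122.74 = 0.9384.

0.9384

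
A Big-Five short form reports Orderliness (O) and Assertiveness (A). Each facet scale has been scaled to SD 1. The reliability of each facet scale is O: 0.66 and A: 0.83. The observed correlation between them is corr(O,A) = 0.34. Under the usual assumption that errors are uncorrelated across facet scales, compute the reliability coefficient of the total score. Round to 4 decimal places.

Var(O+A) = 2 + 2·[0.34] = 2 + 0.68 = 2.68.
With uncorrelated errors the cross-covariances are all true-score covariance, so they carry over unchanged; only the diagonal terms shrink to ρᵢσᵢ².
True-score variance = [0.66 + 0.83] + 0.68 = 1.49 + 0.68 = 2.17.
Reliability = 2.17 / 2.68 = 0.8097.

0.8097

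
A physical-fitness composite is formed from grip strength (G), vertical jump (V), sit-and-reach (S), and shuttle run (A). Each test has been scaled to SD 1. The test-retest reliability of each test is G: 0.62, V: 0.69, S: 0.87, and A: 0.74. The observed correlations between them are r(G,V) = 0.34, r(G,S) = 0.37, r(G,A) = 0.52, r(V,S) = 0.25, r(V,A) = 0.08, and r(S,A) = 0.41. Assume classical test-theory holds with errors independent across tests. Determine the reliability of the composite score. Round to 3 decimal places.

0.864

Var(G+V+S+A) = 4 + 2·[0.34 + 0.37 + 0.52 + 0.25 + 0.08 + 0.41] = 4 + 3.94 = 7.94.
With uncorrelated errors the cross-covariances are all true-score covariance, so they carry over unchanged; only the diagonal terms shrink to ρᵢσᵢ².
True-score variance = [0.62 + 0.69 + 0.87 + 0.74] + 3.94 = 2.92 + 3.94 = 6.86.
Reliability = 6.86 / 7.94 = 0.864.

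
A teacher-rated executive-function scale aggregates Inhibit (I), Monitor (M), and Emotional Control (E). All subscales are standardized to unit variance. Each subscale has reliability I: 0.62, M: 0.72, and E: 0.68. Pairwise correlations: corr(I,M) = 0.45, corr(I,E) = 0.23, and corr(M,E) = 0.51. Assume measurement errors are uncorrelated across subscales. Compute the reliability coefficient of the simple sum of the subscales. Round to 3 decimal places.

0.818

Var(I+M+E) = 3 + 2·[0.45 + 0.23 + 0.51] = 3 + 2.38 = 5.38.
Under uncorrelated errors the observed covariances equal the true-score covariances, so only the own-variance terms attenuate.
True-score variance = [0.62 + 0.72 + 0.68] + 2.38 = 2.02 + 2.38 = 4.4.
Reliability = 4.4 / 5.38 = 0.818.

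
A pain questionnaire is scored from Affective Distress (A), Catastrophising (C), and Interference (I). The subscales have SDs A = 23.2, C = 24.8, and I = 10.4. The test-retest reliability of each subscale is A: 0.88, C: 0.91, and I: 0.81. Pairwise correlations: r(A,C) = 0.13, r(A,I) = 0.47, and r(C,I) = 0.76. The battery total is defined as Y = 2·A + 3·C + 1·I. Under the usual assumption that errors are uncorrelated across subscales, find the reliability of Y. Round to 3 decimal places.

Var(Y) = 2²·23.2² + 3²·24.8² + 10.4² + 2·[6·23.2·24.8·0.13 + 2·23.2·10.4·0.47 + 3·24.8·10.4·0.76] = 7796.48 + 2527.28 = 10323.8.
Under uncorrelated errors the observed covariances equal the true-score covariances, so only the own-variance terms attenuate.
True-score variance = [2²·23.2²·0.88 + 3²·24.8²·0.91 + 10.4²·0.81] + 2527.28 = 7019.39 + 2527.28 = 9546.68.
Reliability = 9546.68 / 10323.8 = 0.925.

0.925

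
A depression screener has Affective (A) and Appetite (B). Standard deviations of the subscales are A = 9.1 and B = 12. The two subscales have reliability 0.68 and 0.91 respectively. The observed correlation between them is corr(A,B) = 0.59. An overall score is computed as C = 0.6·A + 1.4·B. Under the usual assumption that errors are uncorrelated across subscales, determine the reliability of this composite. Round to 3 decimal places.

Var(C) = 0.6²·9.1² + 1.4²·12² + 2·[0.84·9.1·12·0.59] = 312.052 + 108.239 = 420.291.
With uncorrelated errors the cross-covariances are all true-score covariance, so they carry over unchanged; only the diagonal terms shrink to ρᵢσᵢ².
True-score variance = [0.6²·9.1²·0.68 + 1.4²·12²·0.91] + 108.239 = 277.11 + 108.239 = 385.349.
Reliability = 385.349 / 420.291 = 0.917.

0.917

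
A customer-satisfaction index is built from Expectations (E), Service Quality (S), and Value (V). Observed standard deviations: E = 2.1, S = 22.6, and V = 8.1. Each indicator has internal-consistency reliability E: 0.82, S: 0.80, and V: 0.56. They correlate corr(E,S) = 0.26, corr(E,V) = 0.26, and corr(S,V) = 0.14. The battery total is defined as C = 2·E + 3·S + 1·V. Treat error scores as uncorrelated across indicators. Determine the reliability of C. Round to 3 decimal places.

0.810

Var(C) = 2²·2.1² + 3²·22.6² + 8.1² + 2·[6·2.1·22.6·0.26 + 2·2.1·8.1·0.26 + 3·22.6·8.1·0.14] = 4680.09 + 319.536 = 4999.63.
Under uncorrelated errors the observed covariances equal the true-score covariances, so only the own-variance terms attenuate.
True-score variance = [2²·2.1²·0.82 + 3²·22.6²·0.80 + 8.1²·0.56] + 319.536 = 3728.68 + 319.536 = 4048.21.
Reliability = 4048.21 / 4999.63 = 0.810.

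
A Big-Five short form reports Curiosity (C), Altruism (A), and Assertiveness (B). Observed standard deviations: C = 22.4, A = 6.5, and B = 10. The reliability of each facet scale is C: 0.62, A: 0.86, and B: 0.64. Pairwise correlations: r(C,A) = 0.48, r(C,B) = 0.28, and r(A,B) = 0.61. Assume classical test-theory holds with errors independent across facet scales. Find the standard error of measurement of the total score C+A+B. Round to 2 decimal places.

15.25

Var(total) = 644.01 + 344.516 = 988.526.
True-score variance = 411.426 + 344.516 = 755.942, so reliability = 0.7647.
Error variance = 988.526 − 755.942 = 232.584; SEM = √232.584 = 15.25.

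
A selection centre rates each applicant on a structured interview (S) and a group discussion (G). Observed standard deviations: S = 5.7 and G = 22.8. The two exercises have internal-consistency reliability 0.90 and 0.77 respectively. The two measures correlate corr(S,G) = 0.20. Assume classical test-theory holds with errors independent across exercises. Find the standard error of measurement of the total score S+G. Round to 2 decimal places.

Var(total) = 552.33 + 51.984 = 604.314.
True-score variance = 429.518 + 51.984 = 481.502, so reliability = 0.7968.
Error variance = 604.314 − 481.502 = 122.812; SEM = √122.812 = 11.08.

11.08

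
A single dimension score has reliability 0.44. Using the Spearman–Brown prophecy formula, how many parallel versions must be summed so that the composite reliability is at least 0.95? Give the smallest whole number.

25

k ≥ ρ*(1−ρ₁)/(ρ₁(1−ρ*)) = 0.95·0.56 / (0.44·0.05) = 24.182.
Smallest integer k = 25.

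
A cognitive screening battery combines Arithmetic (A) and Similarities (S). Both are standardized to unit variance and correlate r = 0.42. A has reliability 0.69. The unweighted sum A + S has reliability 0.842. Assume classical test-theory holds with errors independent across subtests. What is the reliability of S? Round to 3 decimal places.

Var(A+S) = 2 + 2·0.42 = 2.840.
True-score variance = ρ_A + ρ_S + 2·0.42, so 0.842 = (0.69 + ρ_S + 0.84) / 2.840.
ρ_S = 0.842·2.840 − 0.69 − 0.84 = 0.861.

0.861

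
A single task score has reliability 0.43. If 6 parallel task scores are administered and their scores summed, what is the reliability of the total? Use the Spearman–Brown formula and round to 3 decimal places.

ρ_k = kρ / (1 + (k−1)ρ) = 6·0.43 / (1 + 5·0.43) = 2.580 / 3.150 = 0.819.

0.819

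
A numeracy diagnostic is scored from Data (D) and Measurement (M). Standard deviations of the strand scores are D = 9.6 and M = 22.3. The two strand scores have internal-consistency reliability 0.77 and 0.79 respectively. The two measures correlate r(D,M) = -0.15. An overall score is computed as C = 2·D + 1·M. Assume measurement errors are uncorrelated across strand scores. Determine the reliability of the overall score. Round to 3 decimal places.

0.743

Var(C) = 2²·9.6² + 22.3² + 2·[2·9.6·22.3·(-0.15)] = 865.93 − 128.448 = 737.482.
With uncorrelated errors the cross-covariances are all true-score covariance, so they carry over unchanged; only the diagonal terms shrink to ρᵢσᵢ².
True-score variance = [2²·9.6²·0.77 + 22.3²·0.79] − 128.448 = 676.712 − 128.448 = 548.264.
Reliability = 548.264 / 737.482 = 0.743.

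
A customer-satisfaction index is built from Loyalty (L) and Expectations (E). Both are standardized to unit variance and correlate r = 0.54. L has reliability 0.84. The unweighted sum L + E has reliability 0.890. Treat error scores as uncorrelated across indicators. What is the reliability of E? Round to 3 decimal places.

0.821

Var(L+E) = 2 + 2·0.54 = 3.080.
True-score variance = ρ_L + ρ_E + 2·0.54, so 0.890 = (0.84 + ρ_E + 1.08) / 3.080.
ρ_E = 0.890·3.080 − 0.84 − 1.08 = 0.821.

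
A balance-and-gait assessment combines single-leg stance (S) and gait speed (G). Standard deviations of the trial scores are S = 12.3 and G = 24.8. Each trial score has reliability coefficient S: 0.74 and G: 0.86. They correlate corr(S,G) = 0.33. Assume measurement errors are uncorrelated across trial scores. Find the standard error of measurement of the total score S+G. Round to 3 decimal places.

11.200

Var(total) = 766.33 + 201.326 = 967.656.
True-score variance = 640.889 + 201.326 = 842.215, so reliability = 0.8704.
Error variance = 967.656 − 842.215 = 125.441; SEM = √125.441 = 11.200.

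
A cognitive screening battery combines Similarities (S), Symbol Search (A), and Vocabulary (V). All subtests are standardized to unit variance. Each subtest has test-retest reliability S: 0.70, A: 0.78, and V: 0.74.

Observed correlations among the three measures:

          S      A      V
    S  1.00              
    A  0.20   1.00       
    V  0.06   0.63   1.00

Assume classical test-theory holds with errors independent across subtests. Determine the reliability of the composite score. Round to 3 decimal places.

0.837

Var(S+A+V) = 3 + 2·[0.20 + 0.06 + 0.63] = 3 + 1.78 = 4.78.
With uncorrelated errors the cross-covariances are all true-score covariance, so they carry over unchanged; only the diagonal terms shrink to ρᵢσᵢ².
True-score variance = [0.70 + 0.78 + 0.74] + 1.78 = 2.22 + 1.78 = 4.
Reliability = 4 / 4.78 = 0.837.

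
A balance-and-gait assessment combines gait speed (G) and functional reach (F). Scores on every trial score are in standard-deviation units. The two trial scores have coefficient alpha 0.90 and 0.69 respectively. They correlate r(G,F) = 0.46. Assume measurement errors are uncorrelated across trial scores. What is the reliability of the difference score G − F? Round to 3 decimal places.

Var(G−F) = 1 + 1 − 2·0.46 = 2 − 0.92 = 1.08.
Because errors are independent across components, Cov(Tᵢ,Tⱼ) = Cov(Xᵢ,Xⱼ); the off-diagonal part of the true-score variance is the same as above.
True-score variance = [0.90 + 0.69] − 0.92 = 1.59 − 0.92 = 0.67.
Reliability = 0.67 / 1.08 = 0.620.

0.620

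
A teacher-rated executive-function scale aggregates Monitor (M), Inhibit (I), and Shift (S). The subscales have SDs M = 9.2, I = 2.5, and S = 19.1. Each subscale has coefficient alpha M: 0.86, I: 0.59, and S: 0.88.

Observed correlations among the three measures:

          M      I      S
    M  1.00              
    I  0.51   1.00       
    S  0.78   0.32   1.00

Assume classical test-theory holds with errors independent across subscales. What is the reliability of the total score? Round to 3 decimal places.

Var(M+I+S) = 9.2² + 2.5² + 19.1² + 2·[9.2·2.5·0.51 + 9.2·19.1·0.78 + 2.5·19.1·0.32] = 455.7 + 328.143 = 783.843.
Under uncorrelated errors the observed covariances equal the true-score covariances, so only the own-variance terms attenuate.
True-score variance = [9.2²·0.86 + 2.5²·0.59 + 19.1²·0.88] + 328.143 = 397.511 + 328.143 = 725.654.
Reliability = 725.654 / 783.843 = 0.926.

0.926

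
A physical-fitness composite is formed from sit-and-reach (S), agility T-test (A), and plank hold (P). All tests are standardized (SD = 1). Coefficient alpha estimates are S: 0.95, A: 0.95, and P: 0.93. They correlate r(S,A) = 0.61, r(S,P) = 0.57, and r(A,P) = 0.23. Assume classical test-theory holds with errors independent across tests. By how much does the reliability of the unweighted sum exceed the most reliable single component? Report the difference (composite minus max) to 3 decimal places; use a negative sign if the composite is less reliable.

Var(sum) = 3 + 2.82 = 5.82; true-score variance = 2.83 + 2.82 = 5.65; composite reliability = 0.9708.
Max component reliability = 0.9500.
Difference = 0.9708 − 0.9500 = 0.021.

0.021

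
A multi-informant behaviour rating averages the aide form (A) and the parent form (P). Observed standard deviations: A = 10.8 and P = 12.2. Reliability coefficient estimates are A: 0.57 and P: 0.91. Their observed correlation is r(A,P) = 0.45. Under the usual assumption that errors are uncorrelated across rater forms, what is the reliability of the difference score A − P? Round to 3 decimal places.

0.567

Var(A−P) = 10.8² + 12.2² − 2·10.8·12.2·0.45 = 265.48 − 118.584 = 146.896.
Because errors are independent across components, Cov(Tᵢ,Tⱼ) = Cov(Xᵢ,Xⱼ); the off-diagonal part of the true-score variance is the same as above.
True-score variance = [10.8²·0.57 + 12.2²·0.91] − 118.584 = 201.929 − 118.584 = 83.3452.
Reliability = 83.3452 / 146.896 = 0.567.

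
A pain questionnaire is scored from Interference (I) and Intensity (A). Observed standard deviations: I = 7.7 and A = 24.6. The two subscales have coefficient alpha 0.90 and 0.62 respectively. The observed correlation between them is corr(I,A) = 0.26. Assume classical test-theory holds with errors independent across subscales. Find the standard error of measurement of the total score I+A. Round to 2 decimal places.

Var(total) = 664.45 + 98.4984 = 762.948.
True-score variance = 428.56 + 98.4984 = 527.059, so reliability = 0.6908.
Error variance = 762.948 − 527.059 = 235.89; SEM = √235.89 = 15.36.

15.36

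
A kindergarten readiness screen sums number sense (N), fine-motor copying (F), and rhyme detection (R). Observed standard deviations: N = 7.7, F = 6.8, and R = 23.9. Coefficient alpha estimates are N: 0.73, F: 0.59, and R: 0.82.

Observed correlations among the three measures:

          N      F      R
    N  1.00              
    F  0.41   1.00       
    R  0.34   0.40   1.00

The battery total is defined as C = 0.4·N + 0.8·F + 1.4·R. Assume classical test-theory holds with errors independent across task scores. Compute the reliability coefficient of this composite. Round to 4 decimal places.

Var(C) = 0.4²·7.7² + 0.8²·6.8² + 1.4²·23.9² + 2·[0.32·7.7·6.8·0.41 + 0.56·7.7·23.9·0.34 + 1.12·6.8·23.9·0.40] = 1158.65 + 229.436 = 1388.09.
Under uncorrelated errors the observed covariances equal the true-score covariances, so only the own-variance terms attenuate.
True-score variance = [0.4²·7.7²·0.73 + 0.8²·6.8²·0.59 + 1.4²·23.9²·0.82] + 229.436 = 942.434 + 229.436 = 1171.87.
Reliability = 1171.87 / 1388.09 = 0.8442.

0.8442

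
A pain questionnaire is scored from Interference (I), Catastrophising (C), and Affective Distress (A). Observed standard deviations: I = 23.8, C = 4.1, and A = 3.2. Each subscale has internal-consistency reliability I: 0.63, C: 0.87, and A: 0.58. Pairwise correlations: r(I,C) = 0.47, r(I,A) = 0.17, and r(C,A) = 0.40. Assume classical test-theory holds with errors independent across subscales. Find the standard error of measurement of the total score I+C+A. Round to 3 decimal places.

Var(total) = 593.49 + 128.116 = 721.606.
True-score variance = 377.421 + 128.116 = 505.537, so reliability = 0.7006.
Error variance = 721.606 − 505.537 = 216.069; SEM = √216.069 = 14.699.

14.699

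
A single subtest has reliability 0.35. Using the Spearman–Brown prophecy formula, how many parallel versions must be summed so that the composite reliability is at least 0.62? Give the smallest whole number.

4

k ≥ ρ*(1−ρ₁)/(ρ₁(1−ρ*)) = 0.62·0.65 / (0.35·0.38) = 3.030.
Smallest integer k = 4.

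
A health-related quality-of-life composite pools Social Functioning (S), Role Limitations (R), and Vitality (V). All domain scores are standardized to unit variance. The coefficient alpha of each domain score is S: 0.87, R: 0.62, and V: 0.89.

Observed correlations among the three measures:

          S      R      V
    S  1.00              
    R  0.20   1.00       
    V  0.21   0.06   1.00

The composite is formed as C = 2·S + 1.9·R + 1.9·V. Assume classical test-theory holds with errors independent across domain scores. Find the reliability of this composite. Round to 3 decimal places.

0.845

Var(C) = 2² + 1.9² + 1.9² + 2·[3.8·0.20 + 3.8·0.21 + 3.61·0.06] = 11.22 + 3.5492 = 14.7692.
Under uncorrelated errors the observed covariances equal the true-score covariances, so only the own-variance terms attenuate.
True-score variance = [2²·0.87 + 1.9²·0.62 + 1.9²·0.89] + 3.5492 = 8.9311 + 3.5492 = 12.4803.
Reliability = 12.4803 / 14.7692 = 0.845.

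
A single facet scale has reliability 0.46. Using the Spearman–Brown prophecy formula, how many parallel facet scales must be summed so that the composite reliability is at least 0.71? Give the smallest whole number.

3

k ≥ ρ*(1−ρ₁)/(ρ₁(1−ρ*)) = 0.71·0.54 / (0.46·0.29) = 2.874.
Smallest integer k = 3.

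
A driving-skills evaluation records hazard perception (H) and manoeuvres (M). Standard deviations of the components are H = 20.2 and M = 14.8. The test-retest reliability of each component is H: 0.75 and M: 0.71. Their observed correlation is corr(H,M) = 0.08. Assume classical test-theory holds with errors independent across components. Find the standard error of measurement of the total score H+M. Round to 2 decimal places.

Var(total) = 627.08 + 47.8336 = 674.914.
True-score variance = 461.548 + 47.8336 = 509.382, so reliability = 0.7547.
Error variance = 674.914 − 509.382 = 165.532; SEM = √165.532 = 12.87.

12.87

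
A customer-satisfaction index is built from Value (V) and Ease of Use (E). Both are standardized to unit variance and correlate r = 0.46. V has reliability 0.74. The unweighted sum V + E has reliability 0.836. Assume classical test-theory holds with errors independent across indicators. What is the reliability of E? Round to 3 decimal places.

0.781

Var(V+E) = 2 + 2·0.46 = 2.920.
True-score variance = ρ_V + ρ_E + 2·0.46, so 0.836 = (0.74 + ρ_E + 0.92) / 2.920.
ρ_E = 0.836·2.920 − 0.74 − 0.92 = 0.781.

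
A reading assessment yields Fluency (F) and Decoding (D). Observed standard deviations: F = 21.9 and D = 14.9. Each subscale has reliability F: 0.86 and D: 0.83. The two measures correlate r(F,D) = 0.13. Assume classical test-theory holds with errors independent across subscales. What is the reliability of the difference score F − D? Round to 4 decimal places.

0.8299

Var(F−D) = 21.9² + 14.9² − 2·21.9·14.9·0.13 = 701.62 − 84.8406 = 616.779.
With uncorrelated errors the cross-covariances are all true-score covariance, so they carry over unchanged; only the diagonal terms shrink to ρᵢσᵢ².
True-score variance = [21.9²·0.86 + 14.9²·0.83] − 84.8406 = 596.733 − 84.8406 = 511.892.
Reliability = 511.892 / 616.779 = 0.8299.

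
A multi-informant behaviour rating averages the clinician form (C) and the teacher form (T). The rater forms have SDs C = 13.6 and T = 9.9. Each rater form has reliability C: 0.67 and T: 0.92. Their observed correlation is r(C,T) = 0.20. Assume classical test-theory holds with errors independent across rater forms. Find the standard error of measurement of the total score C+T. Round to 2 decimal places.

8.30

Var(total) = 282.97 + 53.856 = 336.826.
True-score variance = 214.092 + 53.856 = 267.948, so reliability = 0.7955.
Error variance = 336.826 − 267.948 = 68.8776; SEM = √68.8776 = 8.30.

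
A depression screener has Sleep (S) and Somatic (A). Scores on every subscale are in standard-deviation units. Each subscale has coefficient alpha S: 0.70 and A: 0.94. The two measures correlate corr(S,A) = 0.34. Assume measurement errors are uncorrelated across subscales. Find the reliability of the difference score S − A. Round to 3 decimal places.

0.727

Var(S−A) = 1 + 1 − 2·0.34 = 2 − 0.68 = 1.32.
Because errors are independent across components, Cov(Tᵢ,Tⱼ) = Cov(Xᵢ,Xⱼ); the off-diagonal part of the true-score variance is the same as above.
True-score variance = [0.70 + 0.94] − 0.68 = 1.64 − 0.68 = 0.96.
Reliability = 0.96 / 1.32 = 0.727.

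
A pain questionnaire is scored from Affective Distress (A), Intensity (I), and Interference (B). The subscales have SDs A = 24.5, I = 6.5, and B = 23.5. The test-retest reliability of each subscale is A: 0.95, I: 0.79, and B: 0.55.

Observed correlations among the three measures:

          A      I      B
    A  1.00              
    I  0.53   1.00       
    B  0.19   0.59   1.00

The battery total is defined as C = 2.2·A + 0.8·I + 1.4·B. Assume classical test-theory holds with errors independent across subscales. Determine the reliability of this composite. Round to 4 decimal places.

Var(C) = 2.2²·24.5² + 0.8²·6.5² + 1.4²·23.5² + 2·[1.76·24.5·6.5·0.53 + 3.08·24.5·23.5·0.19 + 1.12·6.5·23.5·0.59] = 4014.66 + 1172.83 = 5187.49.
Under uncorrelated errors the observed covariances equal the true-score covariances, so only the own-variance terms attenuate.
True-score variance = [2.2²·24.5²·0.95 + 0.8²·6.5²·0.79 + 1.4²·23.5²·0.55] + 1172.83 = 3376.64 + 1172.83 = 4549.47.
Reliability = 4549.47 / 5187.49 = 0.8770.

0.8770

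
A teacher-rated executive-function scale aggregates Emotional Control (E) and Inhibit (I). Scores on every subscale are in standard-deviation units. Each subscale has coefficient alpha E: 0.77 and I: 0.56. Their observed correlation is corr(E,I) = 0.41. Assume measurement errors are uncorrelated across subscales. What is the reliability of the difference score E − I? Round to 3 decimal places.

0.432

Var(E−I) = 1 + 1 − 2·0.41 = 2 − 0.82 = 1.18.
Under uncorrelated errors the observed covariances equal the true-score covariances, so only the own-variance terms attenuate.
True-score variance = [0.77 + 0.56] − 0.82 = 1.33 − 0.82 = 0.51.
Reliability = 0.51 / 1.18 = 0.432.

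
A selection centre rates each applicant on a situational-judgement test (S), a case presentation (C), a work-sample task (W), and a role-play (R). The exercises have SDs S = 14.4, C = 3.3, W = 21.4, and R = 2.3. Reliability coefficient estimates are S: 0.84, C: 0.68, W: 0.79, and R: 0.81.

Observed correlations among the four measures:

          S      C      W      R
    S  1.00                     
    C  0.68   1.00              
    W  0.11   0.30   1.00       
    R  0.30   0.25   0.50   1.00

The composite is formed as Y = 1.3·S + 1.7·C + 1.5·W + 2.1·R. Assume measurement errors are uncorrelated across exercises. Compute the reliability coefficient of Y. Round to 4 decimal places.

0.8594

Var(Y) = 1.3²·14.4² + 1.7²·3.3² + 1.5²·21.4² + 2.1²·2.3² + 2·[2.21·14.4·3.3·0.68 + 1.95·14.4·21.4·0.11 + 2.73·14.4·2.3·0.30 + 2.55·3.3·21.4·0.30 + 3.57·3.3·2.3·0.25 + 3.15·21.4·2.3·0.50] = 1435.65 + 605.917 = 2041.57.
Because errors are independent across components, Cov(Tᵢ,Tⱼ) = Cov(Xᵢ,Xⱼ); the off-diagonal part of the true-score variance is the same as above.
True-score variance = [1.3²·14.4²·0.84 + 1.7²·3.3²·0.68 + 1.5²·21.4²·0.79 + 2.1²·2.3²·0.81] + 605.917 = 1148.69 + 605.917 = 1754.61.
Reliability = 1754.61 / 2041.57 = 0.8594.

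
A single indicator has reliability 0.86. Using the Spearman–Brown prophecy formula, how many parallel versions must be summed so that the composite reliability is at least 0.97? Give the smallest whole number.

6

k ≥ ρ*(1−ρ₁)/(ρ₁(1−ρ*)) = 0.97·0.14 / (0.86·0.03) = 5.264.
Smallest integer k = 6.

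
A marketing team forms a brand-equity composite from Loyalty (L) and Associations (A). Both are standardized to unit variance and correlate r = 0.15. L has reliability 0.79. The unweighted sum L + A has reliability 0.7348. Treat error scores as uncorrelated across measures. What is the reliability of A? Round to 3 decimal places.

0.600

Var(L+A) = 2 + 2·0.15 = 2.300.
True-score variance = ρ_L + ρ_A + 2·0.15, so 0.7348 = (0.79 + ρ_A + 0.30) / 2.300.
ρ_A = 0.7348·2.300 − 0.79 − 0.30 = 0.600.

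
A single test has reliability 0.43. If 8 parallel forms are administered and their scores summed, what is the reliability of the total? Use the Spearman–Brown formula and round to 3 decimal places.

0.858

ρ_k = kρ / (1 + (k−1)ρ) = 8·0.43 / (1 + 7·0.43) = 3.440 / 4.010 = 0.858.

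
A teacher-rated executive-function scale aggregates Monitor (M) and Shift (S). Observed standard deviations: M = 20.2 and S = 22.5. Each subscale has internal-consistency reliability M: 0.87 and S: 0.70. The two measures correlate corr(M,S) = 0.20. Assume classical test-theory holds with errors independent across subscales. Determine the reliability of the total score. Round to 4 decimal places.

0.8130

Var(M+S) = 20.2² + 22.5² + 2·[20.2·22.5·0.20] = 914.29 + 181.8 = 1096.09.
With uncorrelated errors the cross-covariances are all true-score covariance, so they carry over unchanged; only the diagonal terms shrink to ρᵢσᵢ².
True-score variance = [20.2²·0.87 + 22.5²·0.70] + 181.8 = 709.37 + 181.8 = 891.17.
Reliability = 891.17 / 1096.09 = 0.8130.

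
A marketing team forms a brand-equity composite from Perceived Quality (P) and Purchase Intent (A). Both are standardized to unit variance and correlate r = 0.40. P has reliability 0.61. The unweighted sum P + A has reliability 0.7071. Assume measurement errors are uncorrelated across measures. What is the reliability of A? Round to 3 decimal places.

0.570

Var(P+A) = 2 + 2·0.40 = 2.800.
True-score variance = ρ_P + ρ_A + 2·0.40, so 0.7071 = (0.61 + ρ_A + 0.80) / 2.800.
ρ_A = 0.7071·2.800 − 0.61 − 0.80 = 0.570.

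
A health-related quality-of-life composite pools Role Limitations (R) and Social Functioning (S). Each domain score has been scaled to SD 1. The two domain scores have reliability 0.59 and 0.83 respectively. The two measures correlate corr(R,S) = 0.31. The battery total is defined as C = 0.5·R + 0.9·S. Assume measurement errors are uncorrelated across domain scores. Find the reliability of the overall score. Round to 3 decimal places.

Var(C) = 0.5² + 0.9² + 2·[0.45·0.31] = 1.06 + 0.279 = 1.339.
Under uncorrelated errors the observed covariances equal the true-score covariances, so only the own-variance terms attenuate.
True-score variance = [0.5²·0.59 + 0.9²·0.83] + 0.279 = 0.8198 + 0.279 = 1.0988.
Reliability = 1.0988 / 1.339 = 0.821.

0.821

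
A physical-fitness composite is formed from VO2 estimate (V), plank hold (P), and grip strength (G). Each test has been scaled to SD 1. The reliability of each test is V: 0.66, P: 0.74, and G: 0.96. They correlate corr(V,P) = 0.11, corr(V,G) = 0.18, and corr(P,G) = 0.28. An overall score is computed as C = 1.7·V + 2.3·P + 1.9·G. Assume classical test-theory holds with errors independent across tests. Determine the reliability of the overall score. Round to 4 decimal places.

Var(C) = 1.7² + 2.3² + 1.9² + 2·[3.91·0.11 + 3.23·0.18 + 4.37·0.28] = 11.79 + 4.4702 = 16.2602.
Under uncorrelated errors the observed covariances equal the true-score covariances, so only the own-variance terms attenuate.
True-score variance = [1.7²·0.66 + 2.3²·0.74 + 1.9²·0.96] + 4.4702 = 9.2876 + 4.4702 = 13.7578.
Reliability = 13.7578 / 16.2602 = 0.8461.

0.8461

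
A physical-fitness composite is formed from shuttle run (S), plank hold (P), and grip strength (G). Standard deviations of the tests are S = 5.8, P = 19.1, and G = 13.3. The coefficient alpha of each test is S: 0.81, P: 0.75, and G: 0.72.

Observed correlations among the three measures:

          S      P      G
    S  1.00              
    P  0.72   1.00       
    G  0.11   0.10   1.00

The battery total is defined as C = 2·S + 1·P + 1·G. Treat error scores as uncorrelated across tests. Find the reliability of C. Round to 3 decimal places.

Var(C) = 2²·5.8² + 19.1² + 13.3² + 2·[2·5.8·19.1·0.72 + 2·5.8·13.3·0.11 + 19.1·13.3·0.10] = 676.26 + 403.794 = 1080.05.
Under uncorrelated errors the observed covariances equal the true-score covariances, so only the own-variance terms attenuate.
True-score variance = [2²·5.8²·0.81 + 19.1²·0.75 + 13.3²·0.72] + 403.794 = 509.962 + 403.794 = 913.756.
Reliability = 913.756 / 1080.05 = 0.846.

0.846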